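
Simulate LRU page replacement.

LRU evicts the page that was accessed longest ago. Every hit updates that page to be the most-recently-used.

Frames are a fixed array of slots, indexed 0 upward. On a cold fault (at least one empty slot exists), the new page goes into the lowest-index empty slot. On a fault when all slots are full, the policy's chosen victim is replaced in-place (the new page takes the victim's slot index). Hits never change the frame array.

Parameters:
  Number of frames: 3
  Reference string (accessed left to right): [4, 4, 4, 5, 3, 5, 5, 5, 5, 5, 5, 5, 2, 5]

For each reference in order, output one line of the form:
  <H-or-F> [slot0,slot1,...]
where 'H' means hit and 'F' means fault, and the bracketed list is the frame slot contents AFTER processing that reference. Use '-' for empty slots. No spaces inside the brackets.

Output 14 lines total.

F [4,-,-]
H [4,-,-]
H [4,-,-]
F [4,5,-]
F [4,5,3]
H [4,5,3]
H [4,5,3]
H [4,5,3]
H [4,5,3]
H [4,5,3]
H [4,5,3]
H [4,5,3]
F [2,5,3]
H [2,5,3]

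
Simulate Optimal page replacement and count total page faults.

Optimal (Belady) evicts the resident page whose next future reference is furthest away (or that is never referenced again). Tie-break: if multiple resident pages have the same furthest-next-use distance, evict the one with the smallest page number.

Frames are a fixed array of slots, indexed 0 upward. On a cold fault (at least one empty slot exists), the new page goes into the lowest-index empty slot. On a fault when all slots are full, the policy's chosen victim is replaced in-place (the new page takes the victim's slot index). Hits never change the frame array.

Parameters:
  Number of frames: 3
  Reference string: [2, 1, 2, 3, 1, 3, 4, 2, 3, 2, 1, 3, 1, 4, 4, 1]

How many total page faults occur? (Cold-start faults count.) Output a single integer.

Answer: 5

Derivation:
Step 0: ref 2 → FAULT, frames=[2,-,-]
Step 1: ref 1 → FAULT, frames=[2,1,-]
Step 2: ref 2 → HIT, frames=[2,1,-]
Step 3: ref 3 → FAULT, frames=[2,1,3]
Step 4: ref 1 → HIT, frames=[2,1,3]
Step 5: ref 3 → HIT, frames=[2,1,3]
Step 6: ref 4 → FAULT (evict 1), frames=[2,4,3]
Step 7: ref 2 → HIT, frames=[2,4,3]
Step 8: ref 3 → HIT, frames=[2,4,3]
Step 9: ref 2 → HIT, frames=[2,4,3]
Step 10: ref 1 → FAULT (evict 2), frames=[1,4,3]
Step 11: ref 3 → HIT, frames=[1,4,3]
Step 12: ref 1 → HIT, frames=[1,4,3]
Step 13: ref 4 → HIT, frames=[1,4,3]
Step 14: ref 4 → HIT, frames=[1,4,3]
Step 15: ref 1 → HIT, frames=[1,4,3]
Total faults: 5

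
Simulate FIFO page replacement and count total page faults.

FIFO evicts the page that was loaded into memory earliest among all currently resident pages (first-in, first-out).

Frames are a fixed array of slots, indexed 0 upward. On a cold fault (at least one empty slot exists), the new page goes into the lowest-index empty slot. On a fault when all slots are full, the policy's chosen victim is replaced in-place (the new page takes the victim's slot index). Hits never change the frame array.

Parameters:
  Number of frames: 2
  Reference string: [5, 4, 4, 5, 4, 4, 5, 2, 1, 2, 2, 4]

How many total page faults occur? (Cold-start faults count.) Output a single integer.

Step 0: ref 5 → FAULT, frames=[5,-]
Step 1: ref 4 → FAULT, frames=[5,4]
Step 2: ref 4 → HIT, frames=[5,4]
Step 3: ref 5 → HIT, frames=[5,4]
Step 4: ref 4 → HIT, frames=[5,4]
Step 5: ref 4 → HIT, frames=[5,4]
Step 6: ref 5 → HIT, frames=[5,4]
Step 7: ref 2 → FAULT (evict 5), frames=[2,4]
Step 8: ref 1 → FAULT (evict 4), frames=[2,1]
Step 9: ref 2 → HIT, frames=[2,1]
Step 10: ref 2 → HIT, frames=[2,1]
Step 11: ref 4 → FAULT (evict 2), frames=[4,1]
Total faults: 5

Answer: 5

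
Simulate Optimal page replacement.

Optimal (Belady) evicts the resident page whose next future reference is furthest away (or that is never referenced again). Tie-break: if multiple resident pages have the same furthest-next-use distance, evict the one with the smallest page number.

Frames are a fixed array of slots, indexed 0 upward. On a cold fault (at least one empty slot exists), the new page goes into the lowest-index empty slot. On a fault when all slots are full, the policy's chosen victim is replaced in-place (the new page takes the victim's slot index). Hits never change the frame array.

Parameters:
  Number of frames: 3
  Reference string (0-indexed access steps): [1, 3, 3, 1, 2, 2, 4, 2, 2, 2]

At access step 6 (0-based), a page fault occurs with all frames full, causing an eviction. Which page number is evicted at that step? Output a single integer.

Answer: 1

Derivation:
Step 0: ref 1 -> FAULT, frames=[1,-,-]
Step 1: ref 3 -> FAULT, frames=[1,3,-]
Step 2: ref 3 -> HIT, frames=[1,3,-]
Step 3: ref 1 -> HIT, frames=[1,3,-]
Step 4: ref 2 -> FAULT, frames=[1,3,2]
Step 5: ref 2 -> HIT, frames=[1,3,2]
Step 6: ref 4 -> FAULT, evict 1, frames=[4,3,2]
At step 6: evicted page 1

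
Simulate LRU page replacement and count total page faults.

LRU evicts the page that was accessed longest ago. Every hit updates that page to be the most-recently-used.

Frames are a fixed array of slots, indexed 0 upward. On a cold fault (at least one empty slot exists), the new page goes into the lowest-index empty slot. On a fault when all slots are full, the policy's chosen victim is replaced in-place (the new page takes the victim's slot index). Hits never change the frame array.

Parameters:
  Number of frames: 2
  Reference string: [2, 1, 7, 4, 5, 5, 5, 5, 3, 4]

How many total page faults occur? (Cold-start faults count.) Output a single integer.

Step 0: ref 2 → FAULT, frames=[2,-]
Step 1: ref 1 → FAULT, frames=[2,1]
Step 2: ref 7 → FAULT (evict 2), frames=[7,1]
Step 3: ref 4 → FAULT (evict 1), frames=[7,4]
Step 4: ref 5 → FAULT (evict 7), frames=[5,4]
Step 5: ref 5 → HIT, frames=[5,4]
Step 6: ref 5 → HIT, frames=[5,4]
Step 7: ref 5 → HIT, frames=[5,4]
Step 8: ref 3 → FAULT (evict 4), frames=[5,3]
Step 9: ref 4 → FAULT (evict 5), frames=[4,3]
Total faults: 7

Answer: 7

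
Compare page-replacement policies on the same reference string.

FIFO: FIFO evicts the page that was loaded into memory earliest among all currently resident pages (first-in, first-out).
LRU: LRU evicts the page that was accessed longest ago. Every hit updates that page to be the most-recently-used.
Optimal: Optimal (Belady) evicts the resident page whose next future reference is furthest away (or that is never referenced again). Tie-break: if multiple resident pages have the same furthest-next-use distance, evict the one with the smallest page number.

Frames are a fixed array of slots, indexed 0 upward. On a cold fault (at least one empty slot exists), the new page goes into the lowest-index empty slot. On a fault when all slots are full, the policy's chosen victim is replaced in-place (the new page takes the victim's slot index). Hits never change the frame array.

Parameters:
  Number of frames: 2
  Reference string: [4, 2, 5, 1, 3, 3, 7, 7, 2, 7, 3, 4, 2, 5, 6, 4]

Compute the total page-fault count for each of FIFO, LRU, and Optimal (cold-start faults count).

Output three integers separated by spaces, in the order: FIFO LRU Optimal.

--- FIFO ---
  step 0: ref 4 -> FAULT, frames=[4,-] (faults so far: 1)
  step 1: ref 2 -> FAULT, frames=[4,2] (faults so far: 2)
  step 2: ref 5 -> FAULT, evict 4, frames=[5,2] (faults so far: 3)
  step 3: ref 1 -> FAULT, evict 2, frames=[5,1] (faults so far: 4)
  step 4: ref 3 -> FAULT, evict 5, frames=[3,1] (faults so far: 5)
  step 5: ref 3 -> HIT, frames=[3,1] (faults so far: 5)
  step 6: ref 7 -> FAULT, evict 1, frames=[3,7] (faults so far: 6)
  step 7: ref 7 -> HIT, frames=[3,7] (faults so far: 6)
  step 8: ref 2 -> FAULT, evict 3, frames=[2,7] (faults so far: 7)
  step 9: ref 7 -> HIT, frames=[2,7] (faults so far: 7)
  step 10: ref 3 -> FAULT, evict 7, frames=[2,3] (faults so far: 8)
  step 11: ref 4 -> FAULT, evict 2, frames=[4,3] (faults so far: 9)
  step 12: ref 2 -> FAULT, evict 3, frames=[4,2] (faults so far: 10)
  step 13: ref 5 -> FAULT, evict 4, frames=[5,2] (faults so far: 11)
  step 14: ref 6 -> FAULT, evict 2, frames=[5,6] (faults so far: 12)
  step 15: ref 4 -> FAULT, evict 5, frames=[4,6] (faults so far: 13)
  FIFO total faults: 13
--- LRU ---
  step 0: ref 4 -> FAULT, frames=[4,-] (faults so far: 1)
  step 1: ref 2 -> FAULT, frames=[4,2] (faults so far: 2)
  step 2: ref 5 -> FAULT, evict 4, frames=[5,2] (faults so far: 3)
  step 3: ref 1 -> FAULT, evict 2, frames=[5,1] (faults so far: 4)
  step 4: ref 3 -> FAULT, evict 5, frames=[3,1] (faults so far: 5)
  step 5: ref 3 -> HIT, frames=[3,1] (faults so far: 5)
  step 6: ref 7 -> FAULT, evict 1, frames=[3,7] (faults so far: 6)
  step 7: ref 7 -> HIT, frames=[3,7] (faults so far: 6)
  step 8: ref 2 -> FAULT, evict 3, frames=[2,7] (faults so far: 7)
  step 9: ref 7 -> HIT, frames=[2,7] (faults so far: 7)
  step 10: ref 3 -> FAULT, evict 2, frames=[3,7] (faults so far: 8)
  step 11: ref 4 -> FAULT, evict 7, frames=[3,4] (faults so far: 9)
  step 12: ref 2 -> FAULT, evict 3, frames=[2,4] (faults so far: 10)
  step 13: ref 5 -> FAULT, evict 4, frames=[2,5] (faults so far: 11)
  step 14: ref 6 -> FAULT, evict 2, frames=[6,5] (faults so far: 12)
  step 15: ref 4 -> FAULT, evict 5, frames=[6,4] (faults so far: 13)
  LRU total faults: 13
--- Optimal ---
  step 0: ref 4 -> FAULT, frames=[4,-] (faults so far: 1)
  step 1: ref 2 -> FAULT, frames=[4,2] (faults so far: 2)
  step 2: ref 5 -> FAULT, evict 4, frames=[5,2] (faults so far: 3)
  step 3: ref 1 -> FAULT, evict 5, frames=[1,2] (faults so far: 4)
  step 4: ref 3 -> FAULT, evict 1, frames=[3,2] (faults so far: 5)
  step 5: ref 3 -> HIT, frames=[3,2] (faults so far: 5)
  step 6: ref 7 -> FAULT, evict 3, frames=[7,2] (faults so far: 6)
  step 7: ref 7 -> HIT, frames=[7,2] (faults so far: 6)
  step 8: ref 2 -> HIT, frames=[7,2] (faults so far: 6)
  step 9: ref 7 -> HIT, frames=[7,2] (faults so far: 6)
  step 10: ref 3 -> FAULT, evict 7, frames=[3,2] (faults so far: 7)
  step 11: ref 4 -> FAULT, evict 3, frames=[4,2] (faults so far: 8)
  step 12: ref 2 -> HIT, frames=[4,2] (faults so far: 8)
  step 13: ref 5 -> FAULT, evict 2, frames=[4,5] (faults so far: 9)
  step 14: ref 6 -> FAULT, evict 5, frames=[4,6] (faults so far: 10)
  step 15: ref 4 -> HIT, frames=[4,6] (faults so far: 10)
  Optimal total faults: 10

Answer: 13 13 10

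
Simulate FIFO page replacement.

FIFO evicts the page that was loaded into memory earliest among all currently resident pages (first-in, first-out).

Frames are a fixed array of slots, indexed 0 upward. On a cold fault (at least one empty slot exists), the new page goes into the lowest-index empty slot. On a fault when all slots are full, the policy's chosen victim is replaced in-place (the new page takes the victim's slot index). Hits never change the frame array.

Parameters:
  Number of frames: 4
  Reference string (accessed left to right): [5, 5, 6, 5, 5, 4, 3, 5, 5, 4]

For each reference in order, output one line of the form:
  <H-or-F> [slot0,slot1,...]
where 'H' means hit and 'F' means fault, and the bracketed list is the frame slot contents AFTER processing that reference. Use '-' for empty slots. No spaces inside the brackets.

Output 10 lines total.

F [5,-,-,-]
H [5,-,-,-]
F [5,6,-,-]
H [5,6,-,-]
H [5,6,-,-]
F [5,6,4,-]
F [5,6,4,3]
H [5,6,4,3]
H [5,6,4,3]
H [5,6,4,3]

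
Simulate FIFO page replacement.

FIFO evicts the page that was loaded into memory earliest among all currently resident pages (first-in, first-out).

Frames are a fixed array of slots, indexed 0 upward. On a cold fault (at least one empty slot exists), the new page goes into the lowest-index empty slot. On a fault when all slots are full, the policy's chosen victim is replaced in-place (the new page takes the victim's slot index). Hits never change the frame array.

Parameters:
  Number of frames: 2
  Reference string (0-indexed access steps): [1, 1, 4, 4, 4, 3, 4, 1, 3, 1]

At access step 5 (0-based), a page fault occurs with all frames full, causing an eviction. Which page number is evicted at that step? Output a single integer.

Step 0: ref 1 -> FAULT, frames=[1,-]
Step 1: ref 1 -> HIT, frames=[1,-]
Step 2: ref 4 -> FAULT, frames=[1,4]
Step 3: ref 4 -> HIT, frames=[1,4]
Step 4: ref 4 -> HIT, frames=[1,4]
Step 5: ref 3 -> FAULT, evict 1, frames=[3,4]
At step 5: evicted page 1

Answer: 1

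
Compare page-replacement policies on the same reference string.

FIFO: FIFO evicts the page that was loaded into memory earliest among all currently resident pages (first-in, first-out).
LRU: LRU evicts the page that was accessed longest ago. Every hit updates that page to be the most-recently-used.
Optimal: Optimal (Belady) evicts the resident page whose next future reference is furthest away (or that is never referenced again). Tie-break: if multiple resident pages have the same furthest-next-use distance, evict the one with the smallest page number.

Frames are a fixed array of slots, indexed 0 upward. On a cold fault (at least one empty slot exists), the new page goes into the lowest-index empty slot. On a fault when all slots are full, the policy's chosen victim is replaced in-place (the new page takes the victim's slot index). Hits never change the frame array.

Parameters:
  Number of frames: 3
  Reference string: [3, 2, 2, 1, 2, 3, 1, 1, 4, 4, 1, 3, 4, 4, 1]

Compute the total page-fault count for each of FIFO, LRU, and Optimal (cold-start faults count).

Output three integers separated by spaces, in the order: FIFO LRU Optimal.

Answer: 5 4 4

Derivation:
--- FIFO ---
  step 0: ref 3 -> FAULT, frames=[3,-,-] (faults so far: 1)
  step 1: ref 2 -> FAULT, frames=[3,2,-] (faults so far: 2)
  step 2: ref 2 -> HIT, frames=[3,2,-] (faults so far: 2)
  step 3: ref 1 -> FAULT, frames=[3,2,1] (faults so far: 3)
  step 4: ref 2 -> HIT, frames=[3,2,1] (faults so far: 3)
  step 5: ref 3 -> HIT, frames=[3,2,1] (faults so far: 3)
  step 6: ref 1 -> HIT, frames=[3,2,1] (faults so far: 3)
  step 7: ref 1 -> HIT, frames=[3,2,1] (faults so far: 3)
  step 8: ref 4 -> FAULT, evict 3, frames=[4,2,1] (faults so far: 4)
  step 9: ref 4 -> HIT, frames=[4,2,1] (faults so far: 4)
  step 10: ref 1 -> HIT, frames=[4,2,1] (faults so far: 4)
  step 11: ref 3 -> FAULT, evict 2, frames=[4,3,1] (faults so far: 5)
  step 12: ref 4 -> HIT, frames=[4,3,1] (faults so far: 5)
  step 13: ref 4 -> HIT, frames=[4,3,1] (faults so far: 5)
  step 14: ref 1 -> HIT, frames=[4,3,1] (faults so far: 5)
  FIFO total faults: 5
--- LRU ---
  step 0: ref 3 -> FAULT, frames=[3,-,-] (faults so far: 1)
  step 1: ref 2 -> FAULT, frames=[3,2,-] (faults so far: 2)
  step 2: ref 2 -> HIT, frames=[3,2,-] (faults so far: 2)
  step 3: ref 1 -> FAULT, frames=[3,2,1] (faults so far: 3)
  step 4: ref 2 -> HIT, frames=[3,2,1] (faults so far: 3)
  step 5: ref 3 -> HIT, frames=[3,2,1] (faults so far: 3)
  step 6: ref 1 -> HIT, frames=[3,2,1] (faults so far: 3)
  step 7: ref 1 -> HIT, frames=[3,2,1] (faults so far: 3)
  step 8: ref 4 -> FAULT, evict 2, frames=[3,4,1] (faults so far: 4)
  step 9: ref 4 -> HIT, frames=[3,4,1] (faults so far: 4)
  step 10: ref 1 -> HIT, frames=[3,4,1] (faults so far: 4)
  step 11: ref 3 -> HIT, frames=[3,4,1] (faults so far: 4)
  step 12: ref 4 -> HIT, frames=[3,4,1] (faults so far: 4)
  step 13: ref 4 -> HIT, frames=[3,4,1] (faults so far: 4)
  step 14: ref 1 -> HIT, frames=[3,4,1] (faults so far: 4)
  LRU total faults: 4
--- Optimal ---
  step 0: ref 3 -> FAULT, frames=[3,-,-] (faults so far: 1)
  step 1: ref 2 -> FAULT, frames=[3,2,-] (faults so far: 2)
  step 2: ref 2 -> HIT, frames=[3,2,-] (faults so far: 2)
  step 3: ref 1 -> FAULT, frames=[3,2,1] (faults so far: 3)
  step 4: ref 2 -> HIT, frames=[3,2,1] (faults so far: 3)
  step 5: ref 3 -> HIT, frames=[3,2,1] (faults so far: 3)
  step 6: ref 1 -> HIT, frames=[3,2,1] (faults so far: 3)
  step 7: ref 1 -> HIT, frames=[3,2,1] (faults so far: 3)
  step 8: ref 4 -> FAULT, evict 2, frames=[3,4,1] (faults so far: 4)
  step 9: ref 4 -> HIT, frames=[3,4,1] (faults so far: 4)
  step 10: ref 1 -> HIT, frames=[3,4,1] (faults so far: 4)
  step 11: ref 3 -> HIT, frames=[3,4,1] (faults so far: 4)
  step 12: ref 4 -> HIT, frames=[3,4,1] (faults so far: 4)
  step 13: ref 4 -> HIT, frames=[3,4,1] (faults so far: 4)
  step 14: ref 1 -> HIT, frames=[3,4,1] (faults so far: 4)
  Optimal total faults: 4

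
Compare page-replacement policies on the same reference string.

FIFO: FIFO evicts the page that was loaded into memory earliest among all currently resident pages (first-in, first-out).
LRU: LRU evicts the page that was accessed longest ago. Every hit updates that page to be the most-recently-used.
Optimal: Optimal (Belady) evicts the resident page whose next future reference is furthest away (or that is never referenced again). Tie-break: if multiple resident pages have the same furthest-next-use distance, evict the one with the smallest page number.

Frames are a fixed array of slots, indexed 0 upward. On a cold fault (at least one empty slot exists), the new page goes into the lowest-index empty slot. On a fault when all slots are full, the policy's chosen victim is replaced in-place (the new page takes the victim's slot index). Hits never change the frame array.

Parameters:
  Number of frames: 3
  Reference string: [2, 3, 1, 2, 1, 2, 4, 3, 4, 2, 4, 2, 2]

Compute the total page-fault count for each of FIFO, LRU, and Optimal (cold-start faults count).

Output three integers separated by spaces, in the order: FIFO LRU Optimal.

--- FIFO ---
  step 0: ref 2 -> FAULT, frames=[2,-,-] (faults so far: 1)
  step 1: ref 3 -> FAULT, frames=[2,3,-] (faults so far: 2)
  step 2: ref 1 -> FAULT, frames=[2,3,1] (faults so far: 3)
  step 3: ref 2 -> HIT, frames=[2,3,1] (faults so far: 3)
  step 4: ref 1 -> HIT, frames=[2,3,1] (faults so far: 3)
  step 5: ref 2 -> HIT, frames=[2,3,1] (faults so far: 3)
  step 6: ref 4 -> FAULT, evict 2, frames=[4,3,1] (faults so far: 4)
  step 7: ref 3 -> HIT, frames=[4,3,1] (faults so far: 4)
  step 8: ref 4 -> HIT, frames=[4,3,1] (faults so far: 4)
  step 9: ref 2 -> FAULT, evict 3, frames=[4,2,1] (faults so far: 5)
  step 10: ref 4 -> HIT, frames=[4,2,1] (faults so far: 5)
  step 11: ref 2 -> HIT, frames=[4,2,1] (faults so far: 5)
  step 12: ref 2 -> HIT, frames=[4,2,1] (faults so far: 5)
  FIFO total faults: 5
--- LRU ---
  step 0: ref 2 -> FAULT, frames=[2,-,-] (faults so far: 1)
  step 1: ref 3 -> FAULT, frames=[2,3,-] (faults so far: 2)
  step 2: ref 1 -> FAULT, frames=[2,3,1] (faults so far: 3)
  step 3: ref 2 -> HIT, frames=[2,3,1] (faults so far: 3)
  step 4: ref 1 -> HIT, frames=[2,3,1] (faults so far: 3)
  step 5: ref 2 -> HIT, frames=[2,3,1] (faults so far: 3)
  step 6: ref 4 -> FAULT, evict 3, frames=[2,4,1] (faults so far: 4)
  step 7: ref 3 -> FAULT, evict 1, frames=[2,4,3] (faults so far: 5)
  step 8: ref 4 -> HIT, frames=[2,4,3] (faults so far: 5)
  step 9: ref 2 -> HIT, frames=[2,4,3] (faults so far: 5)
  step 10: ref 4 -> HIT, frames=[2,4,3] (faults so far: 5)
  step 11: ref 2 -> HIT, frames=[2,4,3] (faults so far: 5)
  step 12: ref 2 -> HIT, frames=[2,4,3] (faults so far: 5)
  LRU total faults: 5
--- Optimal ---
  step 0: ref 2 -> FAULT, frames=[2,-,-] (faults so far: 1)
  step 1: ref 3 -> FAULT, frames=[2,3,-] (faults so far: 2)
  step 2: ref 1 -> FAULT, frames=[2,3,1] (faults so far: 3)
  step 3: ref 2 -> HIT, frames=[2,3,1] (faults so far: 3)
  step 4: ref 1 -> HIT, frames=[2,3,1] (faults so far: 3)
  step 5: ref 2 -> HIT, frames=[2,3,1] (faults so far: 3)
  step 6: ref 4 -> FAULT, evict 1, frames=[2,3,4] (faults so far: 4)
  step 7: ref 3 -> HIT, frames=[2,3,4] (faults so far: 4)
  step 8: ref 4 -> HIT, frames=[2,3,4] (faults so far: 4)
  step 9: ref 2 -> HIT, frames=[2,3,4] (faults so far: 4)
  step 10: ref 4 -> HIT, frames=[2,3,4] (faults so far: 4)
  step 11: ref 2 -> HIT, frames=[2,3,4] (faults so far: 4)
  step 12: ref 2 -> HIT, frames=[2,3,4] (faults so far: 4)
  Optimal total faults: 4

Answer: 5 5 4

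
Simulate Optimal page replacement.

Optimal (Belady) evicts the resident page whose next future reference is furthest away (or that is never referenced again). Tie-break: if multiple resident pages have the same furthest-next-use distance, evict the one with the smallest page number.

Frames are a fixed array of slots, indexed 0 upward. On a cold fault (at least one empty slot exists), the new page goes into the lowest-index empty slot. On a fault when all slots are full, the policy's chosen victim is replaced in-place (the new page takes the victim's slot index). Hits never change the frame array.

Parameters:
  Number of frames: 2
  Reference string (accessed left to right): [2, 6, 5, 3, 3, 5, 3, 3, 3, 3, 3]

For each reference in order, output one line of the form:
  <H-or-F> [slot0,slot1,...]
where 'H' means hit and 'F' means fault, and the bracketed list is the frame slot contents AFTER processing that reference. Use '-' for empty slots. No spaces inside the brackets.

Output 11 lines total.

F [2,-]
F [2,6]
F [5,6]
F [5,3]
H [5,3]
H [5,3]
H [5,3]
H [5,3]
H [5,3]
H [5,3]
H [5,3]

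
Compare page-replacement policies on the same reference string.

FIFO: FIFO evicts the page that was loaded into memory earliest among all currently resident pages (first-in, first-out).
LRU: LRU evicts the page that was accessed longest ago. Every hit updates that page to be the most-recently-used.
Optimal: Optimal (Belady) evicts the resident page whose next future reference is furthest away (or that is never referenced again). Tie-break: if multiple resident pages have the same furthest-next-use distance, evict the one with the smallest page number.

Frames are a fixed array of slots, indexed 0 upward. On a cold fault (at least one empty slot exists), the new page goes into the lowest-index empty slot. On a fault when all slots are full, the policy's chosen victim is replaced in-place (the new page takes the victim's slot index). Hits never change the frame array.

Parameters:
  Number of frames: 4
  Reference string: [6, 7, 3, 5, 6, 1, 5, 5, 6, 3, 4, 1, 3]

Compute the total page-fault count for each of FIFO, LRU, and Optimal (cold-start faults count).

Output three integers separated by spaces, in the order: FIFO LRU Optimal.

--- FIFO ---
  step 0: ref 6 -> FAULT, frames=[6,-,-,-] (faults so far: 1)
  step 1: ref 7 -> FAULT, frames=[6,7,-,-] (faults so far: 2)
  step 2: ref 3 -> FAULT, frames=[6,7,3,-] (faults so far: 3)
  step 3: ref 5 -> FAULT, frames=[6,7,3,5] (faults so far: 4)
  step 4: ref 6 -> HIT, frames=[6,7,3,5] (faults so far: 4)
  step 5: ref 1 -> FAULT, evict 6, frames=[1,7,3,5] (faults so far: 5)
  step 6: ref 5 -> HIT, frames=[1,7,3,5] (faults so far: 5)
  step 7: ref 5 -> HIT, frames=[1,7,3,5] (faults so far: 5)
  step 8: ref 6 -> FAULT, evict 7, frames=[1,6,3,5] (faults so far: 6)
  step 9: ref 3 -> HIT, frames=[1,6,3,5] (faults so far: 6)
  step 10: ref 4 -> FAULT, evict 3, frames=[1,6,4,5] (faults so far: 7)
  step 11: ref 1 -> HIT, frames=[1,6,4,5] (faults so far: 7)
  step 12: ref 3 -> FAULT, evict 5, frames=[1,6,4,3] (faults so far: 8)
  FIFO total faults: 8
--- LRU ---
  step 0: ref 6 -> FAULT, frames=[6,-,-,-] (faults so far: 1)
  step 1: ref 7 -> FAULT, frames=[6,7,-,-] (faults so far: 2)
  step 2: ref 3 -> FAULT, frames=[6,7,3,-] (faults so far: 3)
  step 3: ref 5 -> FAULT, frames=[6,7,3,5] (faults so far: 4)
  step 4: ref 6 -> HIT, frames=[6,7,3,5] (faults so far: 4)
  step 5: ref 1 -> FAULT, evict 7, frames=[6,1,3,5] (faults so far: 5)
  step 6: ref 5 -> HIT, frames=[6,1,3,5] (faults so far: 5)
  step 7: ref 5 -> HIT, frames=[6,1,3,5] (faults so far: 5)
  step 8: ref 6 -> HIT, frames=[6,1,3,5] (faults so far: 5)
  step 9: ref 3 -> HIT, frames=[6,1,3,5] (faults so far: 5)
  step 10: ref 4 -> FAULT, evict 1, frames=[6,4,3,5] (faults so far: 6)
  step 11: ref 1 -> FAULT, evict 5, frames=[6,4,3,1] (faults so far: 7)
  step 12: ref 3 -> HIT, frames=[6,4,3,1] (faults so far: 7)
  LRU total faults: 7
--- Optimal ---
  step 0: ref 6 -> FAULT, frames=[6,-,-,-] (faults so far: 1)
  step 1: ref 7 -> FAULT, frames=[6,7,-,-] (faults so far: 2)
  step 2: ref 3 -> FAULT, frames=[6,7,3,-] (faults so far: 3)
  step 3: ref 5 -> FAULT, frames=[6,7,3,5] (faults so far: 4)
  step 4: ref 6 -> HIT, frames=[6,7,3,5] (faults so far: 4)
  step 5: ref 1 -> FAULT, evict 7, frames=[6,1,3,5] (faults so far: 5)
  step 6: ref 5 -> HIT, frames=[6,1,3,5] (faults so far: 5)
  step 7: ref 5 -> HIT, frames=[6,1,3,5] (faults so far: 5)
  step 8: ref 6 -> HIT, frames=[6,1,3,5] (faults so far: 5)
  step 9: ref 3 -> HIT, frames=[6,1,3,5] (faults so far: 5)
  step 10: ref 4 -> FAULT, evict 5, frames=[6,1,3,4] (faults so far: 6)
  step 11: ref 1 -> HIT, frames=[6,1,3,4] (faults so far: 6)
  step 12: ref 3 -> HIT, frames=[6,1,3,4] (faults so far: 6)
  Optimal total faults: 6

Answer: 8 7 6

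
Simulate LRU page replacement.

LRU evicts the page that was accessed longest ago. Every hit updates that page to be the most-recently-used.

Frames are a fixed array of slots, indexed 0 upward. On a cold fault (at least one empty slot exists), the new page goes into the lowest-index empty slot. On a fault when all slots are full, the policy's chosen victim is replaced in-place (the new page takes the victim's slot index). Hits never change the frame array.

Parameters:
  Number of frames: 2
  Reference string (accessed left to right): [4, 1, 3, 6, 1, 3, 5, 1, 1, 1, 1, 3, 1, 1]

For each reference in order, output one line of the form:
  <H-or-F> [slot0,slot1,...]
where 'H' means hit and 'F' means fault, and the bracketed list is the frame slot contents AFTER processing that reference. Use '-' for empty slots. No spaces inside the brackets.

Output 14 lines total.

F [4,-]
F [4,1]
F [3,1]
F [3,6]
F [1,6]
F [1,3]
F [5,3]
F [5,1]
H [5,1]
H [5,1]
H [5,1]
F [3,1]
H [3,1]
H [3,1]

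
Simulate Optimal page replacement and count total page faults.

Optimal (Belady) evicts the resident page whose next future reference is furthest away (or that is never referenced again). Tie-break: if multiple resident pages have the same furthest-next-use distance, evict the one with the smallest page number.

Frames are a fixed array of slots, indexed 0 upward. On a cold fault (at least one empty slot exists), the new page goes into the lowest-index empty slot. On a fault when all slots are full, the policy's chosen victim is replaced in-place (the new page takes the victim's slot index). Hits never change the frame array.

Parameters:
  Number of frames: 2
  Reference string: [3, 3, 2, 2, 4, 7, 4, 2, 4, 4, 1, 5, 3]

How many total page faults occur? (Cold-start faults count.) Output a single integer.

Step 0: ref 3 → FAULT, frames=[3,-]
Step 1: ref 3 → HIT, frames=[3,-]
Step 2: ref 2 → FAULT, frames=[3,2]
Step 3: ref 2 → HIT, frames=[3,2]
Step 4: ref 4 → FAULT (evict 3), frames=[4,2]
Step 5: ref 7 → FAULT (evict 2), frames=[4,7]
Step 6: ref 4 → HIT, frames=[4,7]
Step 7: ref 2 → FAULT (evict 7), frames=[4,2]
Step 8: ref 4 → HIT, frames=[4,2]
Step 9: ref 4 → HIT, frames=[4,2]
Step 10: ref 1 → FAULT (evict 2), frames=[4,1]
Step 11: ref 5 → FAULT (evict 1), frames=[4,5]
Step 12: ref 3 → FAULT (evict 4), frames=[3,5]
Total faults: 8

Answer: 8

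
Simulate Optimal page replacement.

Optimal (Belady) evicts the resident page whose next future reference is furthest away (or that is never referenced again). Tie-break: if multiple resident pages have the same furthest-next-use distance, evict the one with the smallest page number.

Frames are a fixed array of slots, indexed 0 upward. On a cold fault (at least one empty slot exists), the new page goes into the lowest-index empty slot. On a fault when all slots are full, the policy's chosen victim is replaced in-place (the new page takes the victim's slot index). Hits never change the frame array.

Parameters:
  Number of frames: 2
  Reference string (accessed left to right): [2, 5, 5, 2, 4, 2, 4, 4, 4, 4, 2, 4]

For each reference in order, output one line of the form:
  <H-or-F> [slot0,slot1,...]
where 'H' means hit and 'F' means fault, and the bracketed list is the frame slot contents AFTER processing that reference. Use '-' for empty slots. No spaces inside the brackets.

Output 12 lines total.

F [2,-]
F [2,5]
H [2,5]
H [2,5]
F [2,4]
H [2,4]
H [2,4]
H [2,4]
H [2,4]
H [2,4]
H [2,4]
H [2,4]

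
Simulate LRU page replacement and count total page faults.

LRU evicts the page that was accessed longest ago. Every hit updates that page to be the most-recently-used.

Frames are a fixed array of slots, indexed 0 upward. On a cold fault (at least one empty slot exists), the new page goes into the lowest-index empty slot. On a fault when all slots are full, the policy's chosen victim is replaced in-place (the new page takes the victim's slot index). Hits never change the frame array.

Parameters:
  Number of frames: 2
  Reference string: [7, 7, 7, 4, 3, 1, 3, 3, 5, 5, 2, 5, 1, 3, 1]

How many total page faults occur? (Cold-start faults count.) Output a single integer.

Step 0: ref 7 → FAULT, frames=[7,-]
Step 1: ref 7 → HIT, frames=[7,-]
Step 2: ref 7 → HIT, frames=[7,-]
Step 3: ref 4 → FAULT, frames=[7,4]
Step 4: ref 3 → FAULT (evict 7), frames=[3,4]
Step 5: ref 1 → FAULT (evict 4), frames=[3,1]
Step 6: ref 3 → HIT, frames=[3,1]
Step 7: ref 3 → HIT, frames=[3,1]
Step 8: ref 5 → FAULT (evict 1), frames=[3,5]
Step 9: ref 5 → HIT, frames=[3,5]
Step 10: ref 2 → FAULT (evict 3), frames=[2,5]
Step 11: ref 5 → HIT, frames=[2,5]
Step 12: ref 1 → FAULT (evict 2), frames=[1,5]
Step 13: ref 3 → FAULT (evict 5), frames=[1,3]
Step 14: ref 1 → HIT, frames=[1,3]
Total faults: 8

Answer: 8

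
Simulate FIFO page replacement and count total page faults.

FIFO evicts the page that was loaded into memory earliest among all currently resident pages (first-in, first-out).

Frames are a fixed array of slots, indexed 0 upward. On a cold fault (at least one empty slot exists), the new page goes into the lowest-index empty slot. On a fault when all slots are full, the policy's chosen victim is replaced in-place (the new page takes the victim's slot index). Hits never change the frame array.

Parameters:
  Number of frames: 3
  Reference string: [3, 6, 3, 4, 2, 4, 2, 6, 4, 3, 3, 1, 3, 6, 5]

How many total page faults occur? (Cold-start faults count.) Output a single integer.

Step 0: ref 3 → FAULT, frames=[3,-,-]
Step 1: ref 6 → FAULT, frames=[3,6,-]
Step 2: ref 3 → HIT, frames=[3,6,-]
Step 3: ref 4 → FAULT, frames=[3,6,4]
Step 4: ref 2 → FAULT (evict 3), frames=[2,6,4]
Step 5: ref 4 → HIT, frames=[2,6,4]
Step 6: ref 2 → HIT, frames=[2,6,4]
Step 7: ref 6 → HIT, frames=[2,6,4]
Step 8: ref 4 → HIT, frames=[2,6,4]
Step 9: ref 3 → FAULT (evict 6), frames=[2,3,4]
Step 10: ref 3 → HIT, frames=[2,3,4]
Step 11: ref 1 → FAULT (evict 4), frames=[2,3,1]
Step 12: ref 3 → HIT, frames=[2,3,1]
Step 13: ref 6 → FAULT (evict 2), frames=[6,3,1]
Step 14: ref 5 → FAULT (evict 3), frames=[6,5,1]
Total faults: 8

Answer: 8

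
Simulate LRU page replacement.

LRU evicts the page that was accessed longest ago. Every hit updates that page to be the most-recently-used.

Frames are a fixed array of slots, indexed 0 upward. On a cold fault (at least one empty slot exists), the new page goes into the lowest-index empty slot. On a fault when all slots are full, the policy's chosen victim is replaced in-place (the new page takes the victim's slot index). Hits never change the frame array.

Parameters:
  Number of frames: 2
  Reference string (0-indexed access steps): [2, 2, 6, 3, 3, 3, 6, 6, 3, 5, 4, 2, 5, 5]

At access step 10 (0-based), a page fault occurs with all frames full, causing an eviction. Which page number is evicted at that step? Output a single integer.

Step 0: ref 2 -> FAULT, frames=[2,-]
Step 1: ref 2 -> HIT, frames=[2,-]
Step 2: ref 6 -> FAULT, frames=[2,6]
Step 3: ref 3 -> FAULT, evict 2, frames=[3,6]
Step 4: ref 3 -> HIT, frames=[3,6]
Step 5: ref 3 -> HIT, frames=[3,6]
Step 6: ref 6 -> HIT, frames=[3,6]
Step 7: ref 6 -> HIT, frames=[3,6]
Step 8: ref 3 -> HIT, frames=[3,6]
Step 9: ref 5 -> FAULT, evict 6, frames=[3,5]
Step 10: ref 4 -> FAULT, evict 3, frames=[4,5]
At step 10: evicted page 3

Answer: 3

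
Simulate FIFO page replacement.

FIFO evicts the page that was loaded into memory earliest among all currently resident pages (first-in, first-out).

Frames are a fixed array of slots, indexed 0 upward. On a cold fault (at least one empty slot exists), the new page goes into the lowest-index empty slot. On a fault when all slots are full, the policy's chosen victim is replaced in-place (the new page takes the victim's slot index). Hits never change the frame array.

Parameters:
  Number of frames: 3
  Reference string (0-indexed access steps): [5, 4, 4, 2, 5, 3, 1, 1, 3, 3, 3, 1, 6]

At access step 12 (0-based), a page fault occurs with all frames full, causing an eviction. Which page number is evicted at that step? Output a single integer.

Answer: 2

Derivation:
Step 0: ref 5 -> FAULT, frames=[5,-,-]
Step 1: ref 4 -> FAULT, frames=[5,4,-]
Step 2: ref 4 -> HIT, frames=[5,4,-]
Step 3: ref 2 -> FAULT, frames=[5,4,2]
Step 4: ref 5 -> HIT, frames=[5,4,2]
Step 5: ref 3 -> FAULT, evict 5, frames=[3,4,2]
Step 6: ref 1 -> FAULT, evict 4, frames=[3,1,2]
Step 7: ref 1 -> HIT, frames=[3,1,2]
Step 8: ref 3 -> HIT, frames=[3,1,2]
Step 9: ref 3 -> HIT, frames=[3,1,2]
Step 10: ref 3 -> HIT, frames=[3,1,2]
Step 11: ref 1 -> HIT, frames=[3,1,2]
Step 12: ref 6 -> FAULT, evict 2, frames=[3,1,6]
At step 12: evicted page 2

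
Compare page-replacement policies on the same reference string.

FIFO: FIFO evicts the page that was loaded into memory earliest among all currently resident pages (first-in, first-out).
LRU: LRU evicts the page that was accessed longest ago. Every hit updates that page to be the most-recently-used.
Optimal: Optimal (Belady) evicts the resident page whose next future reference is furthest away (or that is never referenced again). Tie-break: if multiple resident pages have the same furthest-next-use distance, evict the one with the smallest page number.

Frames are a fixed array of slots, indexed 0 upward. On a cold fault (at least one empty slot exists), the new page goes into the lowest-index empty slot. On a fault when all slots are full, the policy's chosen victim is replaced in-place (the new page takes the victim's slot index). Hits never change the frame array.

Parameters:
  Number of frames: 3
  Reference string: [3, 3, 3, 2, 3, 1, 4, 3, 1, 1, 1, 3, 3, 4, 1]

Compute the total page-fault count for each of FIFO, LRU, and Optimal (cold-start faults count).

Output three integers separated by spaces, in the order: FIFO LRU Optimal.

Answer: 5 4 4

Derivation:
--- FIFO ---
  step 0: ref 3 -> FAULT, frames=[3,-,-] (faults so far: 1)
  step 1: ref 3 -> HIT, frames=[3,-,-] (faults so far: 1)
  step 2: ref 3 -> HIT, frames=[3,-,-] (faults so far: 1)
  step 3: ref 2 -> FAULT, frames=[3,2,-] (faults so far: 2)
  step 4: ref 3 -> HIT, frames=[3,2,-] (faults so far: 2)
  step 5: ref 1 -> FAULT, frames=[3,2,1] (faults so far: 3)
  step 6: ref 4 -> FAULT, evict 3, frames=[4,2,1] (faults so far: 4)
  step 7: ref 3 -> FAULT, evict 2, frames=[4,3,1] (faults so far: 5)
  step 8: ref 1 -> HIT, frames=[4,3,1] (faults so far: 5)
  step 9: ref 1 -> HIT, frames=[4,3,1] (faults so far: 5)
  step 10: ref 1 -> HIT, frames=[4,3,1] (faults so far: 5)
  step 11: ref 3 -> HIT, frames=[4,3,1] (faults so far: 5)
  step 12: ref 3 -> HIT, frames=[4,3,1] (faults so far: 5)
  step 13: ref 4 -> HIT, frames=[4,3,1] (faults so far: 5)
  step 14: ref 1 -> HIT, frames=[4,3,1] (faults so far: 5)
  FIFO total faults: 5
--- LRU ---
  step 0: ref 3 -> FAULT, frames=[3,-,-] (faults so far: 1)
  step 1: ref 3 -> HIT, frames=[3,-,-] (faults so far: 1)
  step 2: ref 3 -> HIT, frames=[3,-,-] (faults so far: 1)
  step 3: ref 2 -> FAULT, frames=[3,2,-] (faults so far: 2)
  step 4: ref 3 -> HIT, frames=[3,2,-] (faults so far: 2)
  step 5: ref 1 -> FAULT, frames=[3,2,1] (faults so far: 3)
  step 6: ref 4 -> FAULT, evict 2, frames=[3,4,1] (faults so far: 4)
  step 7: ref 3 -> HIT, frames=[3,4,1] (faults so far: 4)
  step 8: ref 1 -> HIT, frames=[3,4,1] (faults so far: 4)
  step 9: ref 1 -> HIT, frames=[3,4,1] (faults so far: 4)
  step 10: ref 1 -> HIT, frames=[3,4,1] (faults so far: 4)
  step 11: ref 3 -> HIT, frames=[3,4,1] (faults so far: 4)
  step 12: ref 3 -> HIT, frames=[3,4,1] (faults so far: 4)
  step 13: ref 4 -> HIT, frames=[3,4,1] (faults so far: 4)
  step 14: ref 1 -> HIT, frames=[3,4,1] (faults so far: 4)
  LRU total faults: 4
--- Optimal ---
  step 0: ref 3 -> FAULT, frames=[3,-,-] (faults so far: 1)
  step 1: ref 3 -> HIT, frames=[3,-,-] (faults so far: 1)
  step 2: ref 3 -> HIT, frames=[3,-,-] (faults so far: 1)
  step 3: ref 2 -> FAULT, frames=[3,2,-] (faults so far: 2)
  step 4: ref 3 -> HIT, frames=[3,2,-] (faults so far: 2)
  step 5: ref 1 -> FAULT, frames=[3,2,1] (faults so far: 3)
  step 6: ref 4 -> FAULT, evict 2, frames=[3,4,1] (faults so far: 4)
  step 7: ref 3 -> HIT, frames=[3,4,1] (faults so far: 4)
  step 8: ref 1 -> HIT, frames=[3,4,1] (faults so far: 4)
  step 9: ref 1 -> HIT, frames=[3,4,1] (faults so far: 4)
  step 10: ref 1 -> HIT, frames=[3,4,1] (faults so far: 4)
  step 11: ref 3 -> HIT, frames=[3,4,1] (faults so far: 4)
  step 12: ref 3 -> HIT, frames=[3,4,1] (faults so far: 4)
  step 13: ref 4 -> HIT, frames=[3,4,1] (faults so far: 4)
  step 14: ref 1 -> HIT, frames=[3,4,1] (faults so far: 4)
  Optimal total faults: 4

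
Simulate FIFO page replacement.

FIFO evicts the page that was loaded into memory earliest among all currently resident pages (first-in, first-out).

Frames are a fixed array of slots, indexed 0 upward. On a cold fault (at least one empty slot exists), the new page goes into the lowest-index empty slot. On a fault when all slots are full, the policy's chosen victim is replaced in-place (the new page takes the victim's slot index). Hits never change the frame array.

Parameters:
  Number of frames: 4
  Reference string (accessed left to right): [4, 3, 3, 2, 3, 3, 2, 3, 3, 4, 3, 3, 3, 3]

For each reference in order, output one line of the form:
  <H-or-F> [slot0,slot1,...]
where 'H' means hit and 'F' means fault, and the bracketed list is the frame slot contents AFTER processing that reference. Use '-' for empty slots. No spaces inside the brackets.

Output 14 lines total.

F [4,-,-,-]
F [4,3,-,-]
H [4,3,-,-]
F [4,3,2,-]
H [4,3,2,-]
H [4,3,2,-]
H [4,3,2,-]
H [4,3,2,-]
H [4,3,2,-]
H [4,3,2,-]
H [4,3,2,-]
H [4,3,2,-]
H [4,3,2,-]
H [4,3,2,-]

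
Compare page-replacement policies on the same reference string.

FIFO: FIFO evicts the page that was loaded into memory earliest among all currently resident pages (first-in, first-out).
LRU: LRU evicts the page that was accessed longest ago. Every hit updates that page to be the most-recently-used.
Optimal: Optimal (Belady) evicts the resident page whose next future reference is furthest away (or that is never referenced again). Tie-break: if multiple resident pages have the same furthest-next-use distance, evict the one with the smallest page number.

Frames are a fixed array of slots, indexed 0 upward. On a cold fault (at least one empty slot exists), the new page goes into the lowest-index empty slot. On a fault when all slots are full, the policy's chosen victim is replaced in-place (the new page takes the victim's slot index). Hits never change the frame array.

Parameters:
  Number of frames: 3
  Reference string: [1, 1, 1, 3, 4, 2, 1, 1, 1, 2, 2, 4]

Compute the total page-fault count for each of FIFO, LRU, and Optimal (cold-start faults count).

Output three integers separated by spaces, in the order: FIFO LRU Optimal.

--- FIFO ---
  step 0: ref 1 -> FAULT, frames=[1,-,-] (faults so far: 1)
  step 1: ref 1 -> HIT, frames=[1,-,-] (faults so far: 1)
  step 2: ref 1 -> HIT, frames=[1,-,-] (faults so far: 1)
  step 3: ref 3 -> FAULT, frames=[1,3,-] (faults so far: 2)
  step 4: ref 4 -> FAULT, frames=[1,3,4] (faults so far: 3)
  step 5: ref 2 -> FAULT, evict 1, frames=[2,3,4] (faults so far: 4)
  step 6: ref 1 -> FAULT, evict 3, frames=[2,1,4] (faults so far: 5)
  step 7: ref 1 -> HIT, frames=[2,1,4] (faults so far: 5)
  step 8: ref 1 -> HIT, frames=[2,1,4] (faults so far: 5)
  step 9: ref 2 -> HIT, frames=[2,1,4] (faults so far: 5)
  step 10: ref 2 -> HIT, frames=[2,1,4] (faults so far: 5)
  step 11: ref 4 -> HIT, frames=[2,1,4] (faults so far: 5)
  FIFO total faults: 5
--- LRU ---
  step 0: ref 1 -> FAULT, frames=[1,-,-] (faults so far: 1)
  step 1: ref 1 -> HIT, frames=[1,-,-] (faults so far: 1)
  step 2: ref 1 -> HIT, frames=[1,-,-] (faults so far: 1)
  step 3: ref 3 -> FAULT, frames=[1,3,-] (faults so far: 2)
  step 4: ref 4 -> FAULT, frames=[1,3,4] (faults so far: 3)
  step 5: ref 2 -> FAULT, evict 1, frames=[2,3,4] (faults so far: 4)
  step 6: ref 1 -> FAULT, evict 3, frames=[2,1,4] (faults so far: 5)
  step 7: ref 1 -> HIT, frames=[2,1,4] (faults so far: 5)
  step 8: ref 1 -> HIT, frames=[2,1,4] (faults so far: 5)
  step 9: ref 2 -> HIT, frames=[2,1,4] (faults so far: 5)
  step 10: ref 2 -> HIT, frames=[2,1,4] (faults so far: 5)
  step 11: ref 4 -> HIT, frames=[2,1,4] (faults so far: 5)
  LRU total faults: 5
--- Optimal ---
  step 0: ref 1 -> FAULT, frames=[1,-,-] (faults so far: 1)
  step 1: ref 1 -> HIT, frames=[1,-,-] (faults so far: 1)
  step 2: ref 1 -> HIT, frames=[1,-,-] (faults so far: 1)
  step 3: ref 3 -> FAULT, frames=[1,3,-] (faults so far: 2)
  step 4: ref 4 -> FAULT, frames=[1,3,4] (faults so far: 3)
  step 5: ref 2 -> FAULT, evict 3, frames=[1,2,4] (faults so far: 4)
  step 6: ref 1 -> HIT, frames=[1,2,4] (faults so far: 4)
  step 7: ref 1 -> HIT, frames=[1,2,4] (faults so far: 4)
  step 8: ref 1 -> HIT, frames=[1,2,4] (faults so far: 4)
  step 9: ref 2 -> HIT, frames=[1,2,4] (faults so far: 4)
  step 10: ref 2 -> HIT, frames=[1,2,4] (faults so far: 4)
  step 11: ref 4 -> HIT, frames=[1,2,4] (faults so far: 4)
  Optimal total faults: 4

Answer: 5 5 4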